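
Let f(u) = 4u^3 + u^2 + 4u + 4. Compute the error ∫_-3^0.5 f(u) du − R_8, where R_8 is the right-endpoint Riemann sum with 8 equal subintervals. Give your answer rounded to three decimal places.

Exact integral: ∫_-3^0.5 f(u) du ≈ -75.39583.
R_8 ≈ -52.07617.
Error ≈ -75.39583 − (-52.07617) ≈ -23.320.

-23.320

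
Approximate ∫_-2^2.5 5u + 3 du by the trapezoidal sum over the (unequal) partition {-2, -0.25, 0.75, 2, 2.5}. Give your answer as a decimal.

19.125

Subinterval widths: 1.75, 1, 1.25, 0.5.
f(-2) = -7, f(-0.25) = 1.75, f(0.75) = 6.75, f(2) = 13, f(2.5) = 15.5.
On each subinterval the trapezoid contributes (Δu_i/2)·[f(u_{i-1}) + f(u_i)].
Sum = 19.125.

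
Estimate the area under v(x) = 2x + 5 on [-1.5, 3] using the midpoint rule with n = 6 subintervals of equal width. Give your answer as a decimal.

29.25

Δx = (3 − (-1.5))/6 = 0.75.
Midpoints: -1.125, -0.375, 0.375, 1.125, 1.875, 2.625.
v(-1.125) = 2.75, v(-0.375) = 4.25, v(0.375) = 5.75, v(1.125) = 7.25, v(1.875) = 8.75, v(2.625) = 10.25.
Sum = Δx · [v(-1.125) + v(-0.375) + v(0.375) + ...].
Sum = 29.25.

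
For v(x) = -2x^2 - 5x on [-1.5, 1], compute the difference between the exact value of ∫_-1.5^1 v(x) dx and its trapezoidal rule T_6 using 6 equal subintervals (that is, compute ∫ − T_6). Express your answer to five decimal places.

Exact integral: ∫_-1.5^1 v(x) dx ≈ 0.2083333.
T_6 ≈ 0.0636574.
Error ≈ 0.2083333 − 0.0636574 ≈ 0.14468.

0.14468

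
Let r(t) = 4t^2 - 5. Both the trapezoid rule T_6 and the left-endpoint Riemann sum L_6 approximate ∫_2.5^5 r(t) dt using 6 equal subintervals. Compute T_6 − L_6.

T_6 ≈ 133.622685.
L_6 ≈ 117.997685.
T_6 − L_6 = 15.625.

15.625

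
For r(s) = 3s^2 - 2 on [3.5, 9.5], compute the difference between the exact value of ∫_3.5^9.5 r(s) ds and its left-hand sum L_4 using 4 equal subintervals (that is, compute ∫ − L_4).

Exact integral: ∫_3.5^9.5 r(s) ds = 802.5.
L_4 = 633.75.
Error = 802.5 − 633.75 = 168.75.

168.75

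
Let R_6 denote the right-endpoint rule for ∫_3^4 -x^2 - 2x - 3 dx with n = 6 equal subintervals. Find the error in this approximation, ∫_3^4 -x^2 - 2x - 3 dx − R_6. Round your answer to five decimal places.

Exact integral: ∫_3^4 f(x) dx ≈ -22.3333333.
R_6 ≈ -23.0879630.
Error ≈ -22.3333333 − (-23.0879630) ≈ 0.75463.

0.75463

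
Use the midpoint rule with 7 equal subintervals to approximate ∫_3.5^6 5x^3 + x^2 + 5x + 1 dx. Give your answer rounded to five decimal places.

1550.08530

Δx = (6 − 3.5)/7 = 5/14.
Midpoints: 103/28, 113/28, 123/28, 4.75, 143/28, 153/28, 163/28.
f(103/28) = 6186399/21952, f(113/28) = 8036929/21952, f(123/28) = 10232059/21952, f(4.75) = 583.171875, f(143/28) = 15776119/21952, f(153/28) = 19185049/21952, f(163/28) = 23058579/21952.
Sum = Δx · [f(103/28) + f(113/28) + f(123/28) + ...].
Sum ≈ 1550.08530.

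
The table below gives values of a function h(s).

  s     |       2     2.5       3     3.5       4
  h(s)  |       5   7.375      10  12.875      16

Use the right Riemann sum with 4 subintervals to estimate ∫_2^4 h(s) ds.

23.125

Δs = 0.5.
Sum = 0.5·[7.375 + 10 + 12.875 + 16] = 23.125.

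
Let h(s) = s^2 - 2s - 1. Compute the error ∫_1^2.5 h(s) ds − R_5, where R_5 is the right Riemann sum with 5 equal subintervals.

Exact integral: ∫_1^2.5 h(s) ds = -1.875.
R_5 = -1.515.
Error = -1.875 − (-1.515) = -0.36.

-0.36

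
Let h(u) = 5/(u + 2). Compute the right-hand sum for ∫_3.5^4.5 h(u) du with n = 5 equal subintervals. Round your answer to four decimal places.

0.8214

Δu = (4.5 − 3.5)/5 = 0.2.
Right endpoints: 3.7, 3.9, 4.1, 4.3, 4.5.
h(3.7) = 50/57, h(3.9) = 50/59, h(4.1) = 50/61, h(4.3) = 50/63, h(4.5) = 10/13.
Sum = Δu · [h(3.7) + h(3.9) + h(4.1) + h(4.3) + h(4.5)].
Sum ≈ 0.8214.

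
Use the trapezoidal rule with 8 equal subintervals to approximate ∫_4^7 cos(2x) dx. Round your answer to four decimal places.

0.0006

Δx = (7 − 4)/8 = 0.375.
f(4) ≈ -0.1455, f(4.375) ≈ -0.7808, f(4.75) ≈ -0.9972, f(5.125) ≈ -0.6784, f(5.5) ≈ 0.0044, f(5.875) ≈ 0.6849, f(6.25) ≈ 0.9978, f(6.625) ≈ 0.7753, f(7) ≈ 0.1367.
T_8 = (Δx/2)·[f(x_0) + 2f(x_1) + ... + 2f(x_{7}) + f(x_8)].
Sum ≈ 0.0006.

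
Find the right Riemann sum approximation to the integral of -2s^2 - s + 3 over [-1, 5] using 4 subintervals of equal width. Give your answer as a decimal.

Δs = (5 − (-1))/4 = 1.5.
Right endpoints: 0.5, 2, 3.5, 5.
f(0.5) = 2, f(2) = -7, f(3.5) = -25, f(5) = -52.
Sum = Δs · [f(0.5) + f(2) + f(3.5) + f(5)].
Sum = -123.

-123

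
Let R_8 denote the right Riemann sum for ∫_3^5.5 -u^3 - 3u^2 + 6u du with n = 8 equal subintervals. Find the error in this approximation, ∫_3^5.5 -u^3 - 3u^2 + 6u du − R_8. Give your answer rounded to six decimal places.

30.035400

Exact integral: ∫_3^5.5 f(u) du = -284.140625.
R_8 ≈ -314.17602539.
Error ≈ -284.140625 − (-314.17602539) ≈ 30.035400.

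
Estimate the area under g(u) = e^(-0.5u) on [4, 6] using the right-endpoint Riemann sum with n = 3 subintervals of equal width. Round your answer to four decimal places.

Δu = (6 − 4)/3 = 2/3.
Right endpoints: 14/3, 16/3, 6.
g(14/3) ≈ 0.0970, g(16/3) ≈ 0.0695, g(6) ≈ 0.0498.
Sum = Δu · [g(14/3) + g(16/3) + g(6)].
Sum ≈ 0.1442.

0.1442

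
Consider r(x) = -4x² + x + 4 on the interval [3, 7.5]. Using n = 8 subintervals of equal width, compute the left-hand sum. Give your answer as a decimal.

Δx = (7.5 − 3)/8 = 0.5625.
Left endpoints: 3, 3.5625, 4.125, 4.6875, 5.25, 5.8125, 6.375, 6.9375.
r(3) = -29, r(3.5625) = -43.203125, r(4.125) = -59.9375, r(4.6875) = -79.203125, r(5.25) = -101, r(5.8125) = -125.328125, r(6.375) = -152.1875, r(6.9375) = -181.578125.
Sum = Δx · [r(3) + r(3.5625) + r(4.125) + ...].
Sum = -433.93359375.

-433.93359375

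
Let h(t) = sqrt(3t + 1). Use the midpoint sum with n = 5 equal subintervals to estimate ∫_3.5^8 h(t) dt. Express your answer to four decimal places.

Δt = (8 − 3.5)/5 = 0.9.
Midpoints: 3.95, 4.85, 5.75, 6.65, 7.55.
h(3.95) ≈ 3.5847, h(4.85) ≈ 3.9433, h(5.75) ≈ 4.2720, h(6.65) ≈ 4.5771, h(7.55) ≈ 4.8631.
Sum = Δt · [h(3.95) + h(4.85) + h(5.75) + h(6.65) + h(7.55)].
Sum ≈ 19.1163.

19.1163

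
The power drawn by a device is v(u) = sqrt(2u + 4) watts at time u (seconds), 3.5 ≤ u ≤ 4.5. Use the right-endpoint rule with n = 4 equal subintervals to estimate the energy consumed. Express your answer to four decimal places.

Δu = (4.5 − 3.5)/4 = 0.25.
Right endpoints: 3.75, 4, 4.25, 4.5.
v(3.75) ≈ 3.3912, v(4) ≈ 3.4641, v(4.25) ≈ 3.5355, v(4.5) ≈ 3.6056.
Sum = Δu · [v(3.75) + v(4) + v(4.25) + v(4.5)].
Sum ≈ 3.4991.

3.4991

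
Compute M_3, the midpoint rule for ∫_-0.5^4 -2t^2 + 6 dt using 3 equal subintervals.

Δt = (4 − (-0.5))/3 = 1.5.
Midpoints: 0.25, 1.75, 3.25.
f(0.25) = 5.875, f(1.75) = -0.125, f(3.25) = -15.125.
Sum = Δt · [f(0.25) + f(1.75) + f(3.25)].
Sum = -14.0625.

-14.0625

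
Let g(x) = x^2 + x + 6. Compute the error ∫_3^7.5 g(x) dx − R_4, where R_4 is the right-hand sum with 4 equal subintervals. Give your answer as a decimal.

-30.05859375

Exact integral: ∫_3^7.5 g(x) dx = 182.25.
R_4 = 212.30859375.
Error = 182.25 − 212.30859375 = -30.05859375.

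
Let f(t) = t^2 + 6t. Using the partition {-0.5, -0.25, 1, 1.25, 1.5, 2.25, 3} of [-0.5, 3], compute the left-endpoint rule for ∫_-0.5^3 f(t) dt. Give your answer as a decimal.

23.890625

Subinterval widths: 0.25, 1.25, 0.25, 0.25, 0.75, 0.75.
Left endpoints: -0.5, -0.25, 1, 1.25, 1.5, 2.25.
f(-0.5) = -2.75, f(-0.25) = -1.4375, f(1) = 7, f(1.25) = 9.0625, f(1.5) = 11.25, f(2.25) = 18.5625.
Sum = Σ Δt_i · f(t_i).
Sum = 23.890625.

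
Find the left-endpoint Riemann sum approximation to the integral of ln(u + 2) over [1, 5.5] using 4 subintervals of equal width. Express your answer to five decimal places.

Δu = (5.5 − 1)/4 = 1.125.
Left endpoints: 1, 2.125, 3.25, 4.375.
f(1) ≈ 1.09861, f(2.125) ≈ 1.41707, f(3.25) ≈ 1.65823, f(4.375) ≈ 1.85238.
Sum = Δu · [f(1) + f(2.125) + f(3.25) + f(4.375)].
Sum ≈ 6.77958.

6.77958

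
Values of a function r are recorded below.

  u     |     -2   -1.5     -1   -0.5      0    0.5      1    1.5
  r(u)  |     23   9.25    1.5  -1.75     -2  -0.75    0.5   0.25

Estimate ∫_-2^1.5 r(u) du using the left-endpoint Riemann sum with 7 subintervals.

14.875

Δu = 0.5.
Sum = 0.5·[23 + 9.25 + 1.5 + (-1.75) + (-2) + (-0.75) + 0.5] = 14.875.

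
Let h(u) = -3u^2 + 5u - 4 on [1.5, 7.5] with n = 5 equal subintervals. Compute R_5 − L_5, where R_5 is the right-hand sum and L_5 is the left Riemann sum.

R_5 = -391.02.
L_5 = -232.62.
R_5 − L_5 = -158.4.

-158.4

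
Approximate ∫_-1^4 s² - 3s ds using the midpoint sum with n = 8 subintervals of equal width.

Δs = (4 − (-1))/8 = 0.625.
Midpoints: -0.6875, -0.0625, 0.5625, 1.1875, 1.8125, 2.4375, 3.0625, 3.6875.
f(-0.6875) = 2.53515625, f(-0.0625) = 0.19140625, f(0.5625) = -1.37109375, f(1.1875) = -2.15234375, f(1.8125) = -2.15234375, f(2.4375) = -1.37109375, f(3.0625) = 0.19140625, f(3.6875) = 2.53515625.
Sum = Δs · [f(-0.6875) + f(-0.0625) + f(0.5625) + ...].
Sum = -0.99609375.

-0.99609375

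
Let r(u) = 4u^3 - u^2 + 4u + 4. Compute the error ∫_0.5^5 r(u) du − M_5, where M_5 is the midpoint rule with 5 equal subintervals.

Exact integral: ∫_0.5^5 r(u) du = 650.8125.
M_5 = 641.0925.
Error = 650.8125 − 641.0925 = 9.72.

9.72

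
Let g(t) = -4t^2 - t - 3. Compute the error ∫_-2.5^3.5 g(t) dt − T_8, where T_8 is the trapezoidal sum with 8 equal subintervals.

Exact integral: ∫_-2.5^3.5 g(t) dt = -99.
T_8 = -101.25.
Error = -99 − (-101.25) = 2.25.

2.25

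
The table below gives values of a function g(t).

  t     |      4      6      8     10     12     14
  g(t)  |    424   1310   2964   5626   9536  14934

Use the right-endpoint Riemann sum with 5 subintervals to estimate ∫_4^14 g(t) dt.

68740

Δt = 2.
Sum = 2·[1310 + 2964 + 5626 + 9536 + 14934] = 68740.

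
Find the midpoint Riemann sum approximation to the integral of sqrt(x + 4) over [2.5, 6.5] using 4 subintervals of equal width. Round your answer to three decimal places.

Δx = (6.5 − 2.5)/4 = 1.
Midpoints: 3, 4, 5, 6.
f(3) ≈ 2.646, f(4) ≈ 2.828, f(5) ≈ 3.000, f(6) ≈ 3.162.
Sum = Δx · [f(3) + f(4) + f(5) + f(6)].
Sum ≈ 11.636.

11.636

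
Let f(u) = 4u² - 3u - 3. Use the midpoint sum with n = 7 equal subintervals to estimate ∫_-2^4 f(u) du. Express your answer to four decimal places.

58.5306

Δu = (4 − (-2))/7 = 6/7.
Midpoints: -11/7, -5/7, 1/7, 1, 13/7, 19/7, 25/7.
f(-11/7) = 568/49, f(-5/7) = 58/49, f(1/7) = -164/49, f(1) = -2, f(13/7) = 256/49, f(19/7) = 898/49, f(25/7) = 1828/49.
Sum = Δu · [f(-11/7) + f(-5/7) + f(1/7) + ...].
Sum ≈ 58.5306.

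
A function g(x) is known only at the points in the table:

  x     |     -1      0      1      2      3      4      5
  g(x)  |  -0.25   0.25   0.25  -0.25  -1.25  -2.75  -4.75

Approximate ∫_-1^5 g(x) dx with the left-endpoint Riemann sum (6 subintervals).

-4

Δx = 1.
Sum = 1·[(-0.25) + 0.25 + 0.25 + (-0.25) + (-1.25) + (-2.75)] = -4.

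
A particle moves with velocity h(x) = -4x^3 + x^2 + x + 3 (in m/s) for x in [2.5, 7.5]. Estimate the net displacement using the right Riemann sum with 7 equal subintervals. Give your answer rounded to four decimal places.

-3535.3827

Δx = (7.5 − 2.5)/7 = 5/7.
Right endpoints: 45/14, 55/14, 65/14, 75/14, 85/14, 95/14, 7.5.
h(45/14) = -159549/1372, h(55/14) = -302069/1372, h(65/14) = -509189/1372, h(75/14) = -792909/1372, h(85/14) = -1165229/1372, h(95/14) = -1638149/1372, h(7.5) = -1620.75.
Sum = Δx · [h(45/14) + h(55/14) + h(65/14) + ...].
Sum ≈ -3535.3827.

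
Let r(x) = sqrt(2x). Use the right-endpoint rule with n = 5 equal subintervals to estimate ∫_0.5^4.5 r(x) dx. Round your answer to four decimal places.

9.4324

Δx = (4.5 − 0.5)/5 = 0.8.
Right endpoints: 1.3, 2.1, 2.9, 3.7, 4.5.
r(1.3) ≈ 1.6125, r(2.1) ≈ 2.0494, r(2.9) ≈ 2.4083, r(3.7) ≈ 2.7203, r(4.5) ≈ 3.0000.
Sum = Δx · [r(1.3) + r(2.1) + r(2.9) + r(3.7) + r(4.5)].
Sum ≈ 9.4324.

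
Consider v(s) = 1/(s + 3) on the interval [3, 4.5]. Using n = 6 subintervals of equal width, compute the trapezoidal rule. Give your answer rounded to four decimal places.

Δs = (4.5 − 3)/6 = 0.25.
v(3) = 1/6, v(3.25) = 0.16, v(3.5) = 2/13, v(3.75) = 4/27, v(4) = 1/7, v(4.25) = 4/29, v(4.5) = 2/15.
T_6 = (Δs/2)·[v(s_0) + 2v(s_1) + ... + 2v(s_{5}) + v(s_6)].
Sum ≈ 0.2232.

0.2232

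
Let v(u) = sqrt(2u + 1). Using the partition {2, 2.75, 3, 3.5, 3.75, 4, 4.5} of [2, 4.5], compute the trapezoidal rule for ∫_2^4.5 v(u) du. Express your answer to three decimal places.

6.811

Subinterval widths: 0.75, 0.25, 0.5, 0.25, 0.25, 0.5.
v(2) ≈ 2.236, v(2.75) ≈ 2.550, v(3) ≈ 2.646, v(3.5) ≈ 2.828, v(3.75) ≈ 2.915, v(4) ≈ 3.000, v(4.5) ≈ 3.162.
On each subinterval the trapezoid contributes (Δu_i/2)·[v(u_{i-1}) + v(u_i)].
Sum ≈ 6.811.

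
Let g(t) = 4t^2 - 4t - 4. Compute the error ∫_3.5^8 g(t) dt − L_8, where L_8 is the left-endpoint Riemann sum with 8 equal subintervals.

52.20703125

Exact integral: ∫_3.5^8 g(t) dt = 504.
L_8 = 451.79296875.
Error = 504 − 451.79296875 = 52.20703125.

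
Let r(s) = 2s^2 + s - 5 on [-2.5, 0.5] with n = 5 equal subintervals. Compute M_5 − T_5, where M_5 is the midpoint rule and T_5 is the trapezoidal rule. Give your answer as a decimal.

-0.54

M_5 = -7.68.
T_5 = -7.14.
M_5 − T_5 = -0.54.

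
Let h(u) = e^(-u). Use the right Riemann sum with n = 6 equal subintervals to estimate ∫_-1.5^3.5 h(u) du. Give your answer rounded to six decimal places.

2.851380

Δu = (3.5 − (-1.5))/6 = 5/6.
Right endpoints: -2/3, 1/6, 1, 11/6, 8/3, 3.5.
h(-2/3) ≈ 1.947734, h(1/6) ≈ 0.846482, h(1) ≈ 0.367879, h(11/6) ≈ 0.159880, h(8/3) ≈ 0.069483, h(3.5) ≈ 0.030197.
Sum = Δu · [h(-2/3) + h(1/6) + h(1) + ...].
Sum ≈ 2.851380.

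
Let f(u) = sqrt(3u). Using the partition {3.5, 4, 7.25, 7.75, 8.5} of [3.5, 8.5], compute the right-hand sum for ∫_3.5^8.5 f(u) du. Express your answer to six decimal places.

23.087269

Subinterval widths: 0.5, 3.25, 0.5, 0.75.
Right endpoints: 4, 7.25, 7.75, 8.5.
f(4) ≈ 3.464102, f(7.25) ≈ 4.663690, f(7.75) ≈ 4.821825, f(8.5) ≈ 5.049752.
Sum = Σ Δu_i · f(u_i).
Sum ≈ 23.087269.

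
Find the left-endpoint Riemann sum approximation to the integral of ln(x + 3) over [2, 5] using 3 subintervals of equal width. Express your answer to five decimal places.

5.34711

Δx = (5 − 2)/3 = 1.
Left endpoints: 2, 3, 4.
f(2) ≈ 1.60944, f(3) ≈ 1.79176, f(4) ≈ 1.94591.
Sum = Δx · [f(2) + f(3) + f(4)].
Sum ≈ 5.34711.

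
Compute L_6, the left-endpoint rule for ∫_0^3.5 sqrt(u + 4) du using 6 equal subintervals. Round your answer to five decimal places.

Δu = (3.5 − 0)/6 = 7/12.
Left endpoints: 0, 7/12, 7/6, 1.75, 7/3, 35/12.
f(0) ≈ 2.00000, f(7/12) ≈ 2.14087, f(7/6) ≈ 2.27303, f(1.75) ≈ 2.39792, f(7/3) ≈ 2.51661, f(35/12) ≈ 2.62996.
Sum = Δu · [f(0) + f(7/12) + f(7/6) + ...].
Sum ≈ 8.14239.

8.14239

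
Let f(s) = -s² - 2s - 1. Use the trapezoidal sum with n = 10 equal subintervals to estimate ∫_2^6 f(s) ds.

-105.44

Δs = (6 − 2)/10 = 0.4.
f(2) = -9, f(2.4) = -11.56, f(2.8) = -14.44, f(3.2) = -17.64, f(3.6) = -21.16, f(4) = -25, f(4.4) = -29.16, f(4.8) = -33.64, f(5.2) = -38.44, f(5.6) = -43.56, f(6) = -49.
T_10 = (Δs/2)·[f(s_0) + 2f(s_1) + ... + 2f(s_{9}) + f(s_10)].
Sum = -105.44.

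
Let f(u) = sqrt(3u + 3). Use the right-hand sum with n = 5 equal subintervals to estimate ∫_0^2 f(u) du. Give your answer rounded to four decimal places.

5.0940

Δu = (2 − 0)/5 = 0.4.
Right endpoints: 0.4, 0.8, 1.2, 1.6, 2.
f(0.4) ≈ 2.0494, f(0.8) ≈ 2.3238, f(1.2) ≈ 2.5690, f(1.6) ≈ 2.7928, f(2) ≈ 3.0000.
Sum = Δu · [f(0.4) + f(0.8) + f(1.2) + f(1.6) + f(2)].
Sum ≈ 5.0940.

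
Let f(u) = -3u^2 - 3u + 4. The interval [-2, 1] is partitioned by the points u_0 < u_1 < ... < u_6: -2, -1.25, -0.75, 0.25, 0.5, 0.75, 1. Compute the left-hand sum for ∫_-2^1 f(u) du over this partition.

5.8125

Subinterval widths: 0.75, 0.5, 1, 0.25, 0.25, 0.25.
Left endpoints: -2, -1.25, -0.75, 0.25, 0.5, 0.75.
f(-2) = -2, f(-1.25) = 3.0625, f(-0.75) = 4.5625, f(0.25) = 3.0625, f(0.5) = 1.75, f(0.75) = 0.0625.
Sum = Σ Δu_i · f(u_i).
Sum = 5.8125.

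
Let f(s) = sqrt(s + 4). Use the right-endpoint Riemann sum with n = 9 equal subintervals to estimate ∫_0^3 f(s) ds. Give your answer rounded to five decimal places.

7.12057

Δs = (3 − 0)/9 = 1/3.
Right endpoints: 1/3, 2/3, 1, 4/3, 5/3, 2, 7/3, 8/3, 3.
f(1/3) ≈ 2.08167, f(2/3) ≈ 2.16025, f(1) ≈ 2.23607, f(4/3) ≈ 2.30940, f(5/3) ≈ 2.38048, f(2) ≈ 2.44949, f(7/3) ≈ 2.51661, f(8/3) ≈ 2.58199, f(3) ≈ 2.64575.
Sum = Δs · [f(1/3) + f(2/3) + f(1) + ...].
Sum ≈ 7.12057.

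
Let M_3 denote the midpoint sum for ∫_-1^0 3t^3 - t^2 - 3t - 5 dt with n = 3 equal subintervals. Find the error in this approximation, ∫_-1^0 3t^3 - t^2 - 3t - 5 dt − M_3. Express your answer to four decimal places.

Exact integral: ∫_-1^0 f(t) dt ≈ -4.583333.
M_3 ≈ -4.532407.
Error ≈ -4.583333 − (-4.532407) ≈ -0.0509.

-0.0509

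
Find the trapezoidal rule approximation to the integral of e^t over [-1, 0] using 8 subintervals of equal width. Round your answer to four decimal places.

0.6329

Δt = (0 − (-1))/8 = 0.125.
f(-1) ≈ 0.3679, f(-0.875) ≈ 0.4169, f(-0.75) ≈ 0.4724, f(-0.625) ≈ 0.5353, f(-0.5) ≈ 0.6065, f(-0.375) ≈ 0.6873, f(-0.25) ≈ 0.7788, f(-0.125) ≈ 0.8825, f(0) ≈ 1.0000.
T_8 = (Δt/2)·[f(t_0) + 2f(t_1) + ... + 2f(t_{7}) + f(t_8)].
Sum ≈ 0.6329.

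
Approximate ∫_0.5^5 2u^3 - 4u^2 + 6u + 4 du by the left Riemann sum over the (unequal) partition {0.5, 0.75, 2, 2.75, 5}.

94.078125

Subinterval widths: 0.25, 1.25, 0.75, 2.25.
Left endpoints: 0.5, 0.75, 2, 2.75.
f(0.5) = 6.25, f(0.75) = 7.09375, f(2) = 16, f(2.75) = 31.84375.
Sum = Σ Δu_i · f(u_i).
Sum = 94.078125.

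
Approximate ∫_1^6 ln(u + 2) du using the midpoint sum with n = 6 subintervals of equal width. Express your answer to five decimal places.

8.34568

Δu = (6 − 1)/6 = 5/6.
Midpoints: 17/12, 2.25, 37/12, 47/12, 4.75, 67/12.
f(17/12) ≈ 1.22867, f(2.25) ≈ 1.44692, f(37/12) ≈ 1.62597, f(47/12) ≈ 1.77777, f(4.75) ≈ 1.90954, f(67/12) ≈ 2.02595.
Sum = Δu · [f(17/12) + f(2.25) + f(37/12) + ...].
Sum ≈ 8.34568.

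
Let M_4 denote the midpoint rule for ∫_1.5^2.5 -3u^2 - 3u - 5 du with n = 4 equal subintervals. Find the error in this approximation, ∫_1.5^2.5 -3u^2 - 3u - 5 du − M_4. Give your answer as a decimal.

Exact integral: ∫_1.5^2.5 f(u) du = -23.25.
M_4 = -23.234375.
Error = -23.25 − (-23.234375) = -0.015625.

-0.015625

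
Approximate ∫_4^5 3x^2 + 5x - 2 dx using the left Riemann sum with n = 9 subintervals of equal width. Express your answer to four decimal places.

79.7284

Δx = (5 − 4)/9 = 1/9.
Left endpoints: 4, 37/9, 38/9, 13/3, 40/9, 41/9, 14/3, 43/9, 44/9.
f(4) = 66, f(37/9) = 1870/27, f(38/9) = 1960/27, f(13/3) = 76, f(40/9) = 2146/27, f(41/9) = 2242/27, f(14/3) = 260/3, f(43/9) = 2440/27, f(44/9) = 2542/27.
Sum = Δx · [f(4) + f(37/9) + f(38/9) + ...].
Sum ≈ 79.7284.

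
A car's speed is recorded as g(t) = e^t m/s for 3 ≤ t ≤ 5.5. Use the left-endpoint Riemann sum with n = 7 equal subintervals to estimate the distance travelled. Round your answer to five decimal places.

Δt = (5.5 − 3)/7 = 5/14.
Left endpoints: 3, 47/14, 26/7, 57/14, 31/7, 67/14, 36/7.
g(3) ≈ 20.08554, g(47/14) ≈ 28.70705, g(26/7) ≈ 41.02927, g(57/14) ≈ 58.64068, g(31/7) ≈ 83.81160, g(67/14) ≈ 119.78689, g(36/7) ≈ 171.20423.
Sum = Δt · [g(3) + g(47/14) + g(26/7) + ...].
Sum ≈ 186.88045.

186.88045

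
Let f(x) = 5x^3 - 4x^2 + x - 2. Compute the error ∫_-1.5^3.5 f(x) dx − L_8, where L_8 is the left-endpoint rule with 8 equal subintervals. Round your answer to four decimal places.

Exact integral: ∫_-1.5^3.5 f(x) dx ≈ 114.583333.
L_8 = 56.8359375.
Error ≈ 114.583333 − 56.8359375 ≈ 57.7474.

57.7474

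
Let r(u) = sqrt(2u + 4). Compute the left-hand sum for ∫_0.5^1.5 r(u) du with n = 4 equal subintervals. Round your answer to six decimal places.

Δu = (1.5 − 0.5)/4 = 0.25.
Left endpoints: 0.5, 0.75, 1, 1.25.
r(0.5) ≈ 2.236068, r(0.75) ≈ 2.345208, r(1) ≈ 2.449490, r(1.25) ≈ 2.549510.
Sum = Δu · [r(0.5) + r(0.75) + r(1) + r(1.25)].
Sum ≈ 2.395069.

2.395069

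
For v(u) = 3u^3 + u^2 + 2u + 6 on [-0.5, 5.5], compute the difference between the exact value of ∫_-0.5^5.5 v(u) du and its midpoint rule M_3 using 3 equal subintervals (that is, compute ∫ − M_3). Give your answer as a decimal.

47

Exact integral: ∫_-0.5^5.5 v(u) du = 807.75.
M_3 = 760.75.
Error = 807.75 − 760.75 = 47.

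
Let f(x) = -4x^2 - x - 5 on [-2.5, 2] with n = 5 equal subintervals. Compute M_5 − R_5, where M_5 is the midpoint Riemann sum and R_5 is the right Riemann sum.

1.62

M_5 = -51.66.
R_5 = -53.28.
M_5 − R_5 = 1.62.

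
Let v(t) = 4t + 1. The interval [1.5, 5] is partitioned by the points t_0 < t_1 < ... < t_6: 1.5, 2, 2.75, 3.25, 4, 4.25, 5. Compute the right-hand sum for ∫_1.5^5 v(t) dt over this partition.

53.5

Subinterval widths: 0.5, 0.75, 0.5, 0.75, 0.25, 0.75.
Right endpoints: 2, 2.75, 3.25, 4, 4.25, 5.
v(2) = 9, v(2.75) = 12, v(3.25) = 14, v(4) = 17, v(4.25) = 18, v(5) = 21.
Sum = Σ Δt_i · v(t_i).
Sum = 53.5.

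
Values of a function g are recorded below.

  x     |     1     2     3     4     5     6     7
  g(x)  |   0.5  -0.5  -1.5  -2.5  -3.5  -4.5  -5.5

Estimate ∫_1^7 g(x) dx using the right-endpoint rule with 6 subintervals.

-18

Δx = 1.
Sum = 1·[(-0.5) + (-1.5) + (-2.5) + (-3.5) + (-4.5) + (-5.5)] = -18.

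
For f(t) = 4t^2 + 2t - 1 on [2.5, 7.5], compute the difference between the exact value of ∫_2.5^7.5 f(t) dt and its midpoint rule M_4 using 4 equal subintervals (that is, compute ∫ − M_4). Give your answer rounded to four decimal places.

2.6042

Exact integral: ∫_2.5^7.5 f(t) dt ≈ 586.666667.
M_4 = 584.0625.
Error ≈ 586.666667 − 584.0625 ≈ 2.6042.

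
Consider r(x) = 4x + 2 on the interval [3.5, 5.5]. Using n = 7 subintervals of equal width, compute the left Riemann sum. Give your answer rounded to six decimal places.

Δx = (5.5 − 3.5)/7 = 2/7.
Left endpoints: 3.5, 53/14, 57/14, 61/14, 65/14, 69/14, 73/14.
r(3.5) = 16, r(53/14) = 120/7, r(57/14) = 128/7, r(61/14) = 136/7, r(65/14) = 144/7, r(69/14) = 152/7, r(73/14) = 160/7.
Sum = Δx · [r(3.5) + r(53/14) + r(57/14) + ...].
Sum ≈ 38.857143.

38.857143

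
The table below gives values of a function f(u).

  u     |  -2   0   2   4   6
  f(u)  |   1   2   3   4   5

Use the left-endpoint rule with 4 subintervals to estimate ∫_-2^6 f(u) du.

20

Δu = 2.
Sum = 2·[1 + 2 + 3 + 4] = 20.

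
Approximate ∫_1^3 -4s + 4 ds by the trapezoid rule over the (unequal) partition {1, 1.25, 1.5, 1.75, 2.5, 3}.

-8

Subinterval widths: 0.25, 0.25, 0.25, 0.75, 0.5.
f(1) = 0, f(1.25) = -1, f(1.5) = -2, f(1.75) = -3, f(2.5) = -6, f(3) = -8.
On each subinterval the trapezoid contributes (Δs_i/2)·[f(s_{i-1}) + f(s_i)].
Sum = -8.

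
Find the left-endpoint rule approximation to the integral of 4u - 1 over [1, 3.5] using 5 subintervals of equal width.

17.5

Δu = (3.5 − 1)/5 = 0.5.
Left endpoints: 1, 1.5, 2, 2.5, 3.
f(1) = 3, f(1.5) = 5, f(2) = 7, f(2.5) = 9, f(3) = 11.
Sum = Δu · [f(1) + f(1.5) + f(2) + f(2.5) + f(3)].
Sum = 17.5.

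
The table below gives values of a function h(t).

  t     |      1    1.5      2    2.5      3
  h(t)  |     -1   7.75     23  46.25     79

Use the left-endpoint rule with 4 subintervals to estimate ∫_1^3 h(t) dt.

38

Δt = 0.5.
Sum = 0.5·[(-1) + 7.75 + 23 + 46.25] = 38.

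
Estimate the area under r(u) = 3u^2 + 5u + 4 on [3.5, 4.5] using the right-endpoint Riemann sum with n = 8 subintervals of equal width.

Δu = (4.5 − 3.5)/8 = 0.125.
Right endpoints: 3.625, 3.75, 3.875, 4, 4.125, 4.25, 4.375, 4.5.
r(3.625) = 61.546875, r(3.75) = 64.9375, r(3.875) = 68.421875, r(4) = 72, r(4.125) = 75.671875, r(4.25) = 79.4375, r(4.375) = 83.296875, r(4.5) = 87.25.
Sum = Δu · [r(3.625) + r(3.75) + r(3.875) + ...].
Sum = 74.0703125.

74.0703125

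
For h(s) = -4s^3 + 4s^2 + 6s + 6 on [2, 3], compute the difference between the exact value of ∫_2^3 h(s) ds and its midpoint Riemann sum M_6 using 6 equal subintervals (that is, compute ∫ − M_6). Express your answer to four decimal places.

Exact integral: ∫_2^3 h(s) ds ≈ -18.666667.
M_6 ≈ -18.606481.
Error ≈ -18.666667 − (-18.606481) ≈ -0.0602.

-0.0602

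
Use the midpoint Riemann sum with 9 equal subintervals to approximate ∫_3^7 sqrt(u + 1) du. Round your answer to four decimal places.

Δu = (7 − 3)/9 = 4/9.
Midpoints: 29/9, 11/3, 37/9, 41/9, 5, 49/9, 53/9, 19/3, 61/9.
f(29/9) ≈ 2.0548, f(11/3) ≈ 2.1602, f(37/9) ≈ 2.2608, f(41/9) ≈ 2.3570, f(5) ≈ 2.4495, f(49/9) ≈ 2.5386, f(53/9) ≈ 2.6247, f(19/3) ≈ 2.7080, f(61/9) ≈ 2.7889.
Sum = Δu · [f(29/9) + f(11/3) + f(37/9) + ...].
Sum ≈ 9.7522.

9.7522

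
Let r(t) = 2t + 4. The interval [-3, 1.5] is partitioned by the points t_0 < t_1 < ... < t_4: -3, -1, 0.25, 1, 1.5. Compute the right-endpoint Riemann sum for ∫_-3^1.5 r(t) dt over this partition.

17.625

Subinterval widths: 2, 1.25, 0.75, 0.5.
Right endpoints: -1, 0.25, 1, 1.5.
r(-1) = 2, r(0.25) = 4.5, r(1) = 6, r(1.5) = 7.
Sum = Σ Δt_i · r(t_i).
Sum = 17.625.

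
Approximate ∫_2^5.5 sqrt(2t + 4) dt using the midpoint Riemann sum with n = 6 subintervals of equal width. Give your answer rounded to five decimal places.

11.82379

Δt = (5.5 − 2)/6 = 7/12.
Midpoints: 55/24, 2.875, 83/24, 97/24, 4.625, 125/24.
f(55/24) ≈ 2.92973, f(2.875) ≈ 3.12250, f(83/24) ≈ 3.30404, f(97/24) ≈ 3.47611, f(4.625) ≈ 3.64005, f(125/24) ≈ 3.79693.
Sum = Δt · [f(55/24) + f(2.875) + f(83/24) + ...].
Sum ≈ 11.82379.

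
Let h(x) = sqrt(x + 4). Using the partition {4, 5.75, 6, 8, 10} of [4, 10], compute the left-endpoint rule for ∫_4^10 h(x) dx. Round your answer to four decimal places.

Subinterval widths: 1.75, 0.25, 2, 2.
Left endpoints: 4, 5.75, 6, 8.
h(4) ≈ 2.8284, h(5.75) ≈ 3.1225, h(6) ≈ 3.1623, h(8) ≈ 3.4641.
Sum = Σ Δx_i · h(x_i).
Sum ≈ 18.9831.

18.9831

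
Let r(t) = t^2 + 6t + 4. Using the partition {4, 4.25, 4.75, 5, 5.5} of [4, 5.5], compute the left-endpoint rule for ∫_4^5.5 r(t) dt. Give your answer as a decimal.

Subinterval widths: 0.25, 0.5, 0.25, 0.5.
Left endpoints: 4, 4.25, 4.75, 5.
r(4) = 44, r(4.25) = 47.5625, r(4.75) = 55.0625, r(5) = 59.
Sum = Σ Δt_i · r(t_i).
Sum = 78.046875.

78.046875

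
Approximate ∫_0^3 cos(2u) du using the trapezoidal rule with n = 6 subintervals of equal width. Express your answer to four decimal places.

-0.1279

Δu = (3 − 0)/6 = 0.5.
f(0) ≈ 1.0000, f(0.5) ≈ 0.5403, f(1) ≈ -0.4161, f(1.5) ≈ -0.9900, f(2) ≈ -0.6536, f(2.5) ≈ 0.2837, f(3) ≈ 0.9602.
T_6 = (Δu/2)·[f(u_0) + 2f(u_1) + ... + 2f(u_{5}) + f(u_6)].
Sum ≈ -0.1279.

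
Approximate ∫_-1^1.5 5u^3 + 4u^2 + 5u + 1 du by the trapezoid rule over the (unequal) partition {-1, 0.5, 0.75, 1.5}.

Subinterval widths: 1.5, 0.25, 0.75.
f(-1) = -5, f(0.5) = 5.125, f(0.75) = 9.109375, f(1.5) = 34.375.
On each subinterval the trapezoid contributes (Δu_i/2)·[f(u_{i-1}) + f(u_i)].
Sum = 18.1796875.

18.1796875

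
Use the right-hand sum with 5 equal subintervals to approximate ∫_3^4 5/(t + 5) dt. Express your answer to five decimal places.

0.58203

Δt = (4 − 3)/5 = 0.2.
Right endpoints: 3.2, 3.4, 3.6, 3.8, 4.
f(3.2) = 25/41, f(3.4) = 25/42, f(3.6) = 25/43, f(3.8) = 25/44, f(4) = 5/9.
Sum = Δt · [f(3.2) + f(3.4) + f(3.6) + f(3.8) + f(4)].
Sum ≈ 0.58203.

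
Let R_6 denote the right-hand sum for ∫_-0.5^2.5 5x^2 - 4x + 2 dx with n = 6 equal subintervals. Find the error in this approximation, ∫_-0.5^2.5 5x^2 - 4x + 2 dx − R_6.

-5.125

Exact integral: ∫_-0.5^2.5 f(x) dx = 20.25.
R_6 = 25.375.
Error = 20.25 − 25.375 = -5.125.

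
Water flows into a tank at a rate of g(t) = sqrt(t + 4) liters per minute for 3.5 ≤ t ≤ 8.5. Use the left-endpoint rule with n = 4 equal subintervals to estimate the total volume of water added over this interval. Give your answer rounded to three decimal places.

15.266

Δt = (8.5 − 3.5)/4 = 1.25.
Left endpoints: 3.5, 4.75, 6, 7.25.
g(3.5) ≈ 2.739, g(4.75) ≈ 2.958, g(6) ≈ 3.162, g(7.25) ≈ 3.354.
Sum = Δt · [g(3.5) + g(4.75) + g(6) + g(7.25)].
Sum ≈ 15.266.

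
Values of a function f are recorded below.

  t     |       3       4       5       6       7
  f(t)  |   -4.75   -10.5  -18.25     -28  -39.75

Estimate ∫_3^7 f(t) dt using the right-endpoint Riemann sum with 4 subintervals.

Δt = 1.
Sum = 1·[(-10.5) + (-18.25) + (-28) + (-39.75)] = -96.5.

-96.5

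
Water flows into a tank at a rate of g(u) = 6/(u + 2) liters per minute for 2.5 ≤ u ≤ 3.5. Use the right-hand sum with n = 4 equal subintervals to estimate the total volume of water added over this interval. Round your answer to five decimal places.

Δu = (3.5 − 2.5)/4 = 0.25.
Right endpoints: 2.75, 3, 3.25, 3.5.
g(2.75) = 24/19, g(3) = 1.2, g(3.25) = 8/7, g(3.5) = 12/11.
Sum = Δu · [g(2.75) + g(3) + g(3.25) + g(3.5)].
Sum ≈ 1.17423.

1.17423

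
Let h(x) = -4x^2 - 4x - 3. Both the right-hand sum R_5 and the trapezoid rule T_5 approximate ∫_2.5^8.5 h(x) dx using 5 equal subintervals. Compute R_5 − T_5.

-172.8

R_5 = -1126.56.
T_5 = -953.76.
R_5 − T_5 = -172.8.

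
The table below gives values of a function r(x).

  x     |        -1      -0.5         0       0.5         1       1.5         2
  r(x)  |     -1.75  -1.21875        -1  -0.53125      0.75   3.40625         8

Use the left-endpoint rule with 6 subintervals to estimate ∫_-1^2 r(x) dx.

Δx = 0.5.
Sum = 0.5·[(-1.75) + (-1.21875) + (-1) + (-0.53125) + 0.75 + 3.40625] = -0.171875.

-0.171875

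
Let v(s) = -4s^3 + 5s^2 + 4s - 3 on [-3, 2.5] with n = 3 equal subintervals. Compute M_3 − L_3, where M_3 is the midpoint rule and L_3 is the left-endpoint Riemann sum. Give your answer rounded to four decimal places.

-185.7014

M_3 ≈ 78.655093.
L_3 ≈ 264.356481.
M_3 − L_3 ≈ -185.7014.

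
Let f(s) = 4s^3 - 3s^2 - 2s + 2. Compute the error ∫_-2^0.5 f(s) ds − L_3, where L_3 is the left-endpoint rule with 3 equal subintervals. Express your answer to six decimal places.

19.618056

Exact integral: ∫_-2^0.5 f(s) ds = -15.3125.
L_3 ≈ -34.93055556.
Error ≈ -15.3125 − (-34.93055556) ≈ 19.618056.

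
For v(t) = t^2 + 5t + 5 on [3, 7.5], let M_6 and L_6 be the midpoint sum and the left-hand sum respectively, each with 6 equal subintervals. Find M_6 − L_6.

M_6 = 272.0390625.
L_6 = 246.515625.
M_6 − L_6 = 25.5234375.

25.5234375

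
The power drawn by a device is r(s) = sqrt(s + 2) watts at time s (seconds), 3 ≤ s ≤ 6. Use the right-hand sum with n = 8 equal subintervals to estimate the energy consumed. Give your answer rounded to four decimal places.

7.7419

Δs = (6 − 3)/8 = 0.375.
Right endpoints: 3.375, 3.75, 4.125, 4.5, 4.875, 5.25, 5.625, 6.
r(3.375) ≈ 2.3184, r(3.75) ≈ 2.3979, r(4.125) ≈ 2.4749, r(4.5) ≈ 2.5495, r(4.875) ≈ 2.6220, r(5.25) ≈ 2.6926, r(5.625) ≈ 2.7613, r(6) ≈ 2.8284.
Sum = Δs · [r(3.375) + r(3.75) + r(4.125) + ...].
Sum ≈ 7.7419.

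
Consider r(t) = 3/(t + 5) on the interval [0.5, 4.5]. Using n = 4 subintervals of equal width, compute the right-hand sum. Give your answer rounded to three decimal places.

Δt = (4.5 − 0.5)/4 = 1.
Right endpoints: 1.5, 2.5, 3.5, 4.5.
r(1.5) = 6/13, r(2.5) = 0.4, r(3.5) = 6/17, r(4.5) = 6/19.
Sum = Δt · [r(1.5) + r(2.5) + r(3.5) + r(4.5)].
Sum ≈ 1.530.

1.530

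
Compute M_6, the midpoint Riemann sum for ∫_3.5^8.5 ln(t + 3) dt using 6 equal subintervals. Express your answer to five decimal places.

10.92221

Δt = (8.5 − 3.5)/6 = 5/6.
Midpoints: 47/12, 4.75, 67/12, 77/12, 7.25, 97/12.
f(47/12) ≈ 1.93393, f(4.75) ≈ 2.04769, f(67/12) ≈ 2.14982, f(77/12) ≈ 2.24248, f(7.25) ≈ 2.32728, f(97/12) ≈ 2.40544.
Sum = Δt · [f(47/12) + f(4.75) + f(67/12) + ...].
Sum ≈ 10.92221.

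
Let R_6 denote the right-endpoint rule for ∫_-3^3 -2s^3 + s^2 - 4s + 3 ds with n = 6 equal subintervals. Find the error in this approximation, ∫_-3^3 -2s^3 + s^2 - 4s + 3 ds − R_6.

Exact integral: ∫_-3^3 f(s) ds = 36.
R_6 = -29.
Error = 36 − (-29) = 65.

65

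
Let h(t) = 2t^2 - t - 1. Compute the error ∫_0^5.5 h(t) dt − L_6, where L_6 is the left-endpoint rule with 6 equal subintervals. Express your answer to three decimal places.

Exact integral: ∫_0^5.5 h(t) dt ≈ 90.29167.
L_6 ≈ 66.62384.
Error ≈ 90.29167 − 66.62384 ≈ 23.668.

23.668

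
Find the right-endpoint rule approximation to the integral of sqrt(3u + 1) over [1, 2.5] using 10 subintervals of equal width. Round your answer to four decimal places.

3.7975

Δu = (2.5 − 1)/10 = 0.15.
Right endpoints: 1.15, 1.3, 1.45, 1.6, 1.75, 1.9, 2.05, 2.2, 2.35, 2.5.
f(1.15) ≈ 2.1095, f(1.3) ≈ 2.2136, f(1.45) ≈ 2.3130, f(1.6) ≈ 2.4083, f(1.75) ≈ 2.5000, f(1.9) ≈ 2.5884, f(2.05) ≈ 2.6739, f(2.2) ≈ 2.7568, f(2.35) ≈ 2.8373, f(2.5) ≈ 2.9155.
Sum = Δu · [f(1.15) + f(1.3) + f(1.45) + ...].
Sum ≈ 3.7975.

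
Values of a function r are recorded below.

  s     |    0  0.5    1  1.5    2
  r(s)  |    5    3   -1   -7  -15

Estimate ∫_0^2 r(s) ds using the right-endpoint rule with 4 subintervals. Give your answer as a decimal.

Δs = 0.5.
Sum = 0.5·[3 + (-1) + (-7) + (-15)] = -10.

-10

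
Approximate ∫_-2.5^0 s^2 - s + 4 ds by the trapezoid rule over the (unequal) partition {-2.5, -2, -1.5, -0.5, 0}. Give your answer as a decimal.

18.5625

Subinterval widths: 0.5, 0.5, 1, 0.5.
f(-2.5) = 12.75, f(-2) = 10, f(-1.5) = 7.75, f(-0.5) = 4.75, f(0) = 4.
On each subinterval the trapezoid contributes (Δs_i/2)·[f(s_{i-1}) + f(s_i)].
Sum = 18.5625.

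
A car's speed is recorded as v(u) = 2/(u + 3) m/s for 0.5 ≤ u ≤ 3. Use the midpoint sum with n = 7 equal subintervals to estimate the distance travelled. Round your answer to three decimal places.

1.077

Δu = (3 − 0.5)/7 = 5/14.
Midpoints: 19/28, 29/28, 39/28, 1.75, 59/28, 69/28, 79/28.
v(19/28) = 56/103, v(29/28) = 56/113, v(39/28) = 56/123, v(1.75) = 8/19, v(59/28) = 56/143, v(69/28) = 56/153, v(79/28) = 56/163.
Sum = Δu · [v(19/28) + v(29/28) + v(39/28) + ...].
Sum ≈ 1.077.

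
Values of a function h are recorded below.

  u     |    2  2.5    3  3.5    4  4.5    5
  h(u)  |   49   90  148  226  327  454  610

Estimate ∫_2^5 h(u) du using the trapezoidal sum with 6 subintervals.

787.25

Δu = 0.5.
T_6 = (0.5/2)·[49 + 2·90 + 2·148 + 2·226 + 2·327 + 2·454 + 610] = 787.25.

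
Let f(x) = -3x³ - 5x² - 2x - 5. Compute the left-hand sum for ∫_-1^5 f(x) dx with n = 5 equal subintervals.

Δx = (5 − (-1))/5 = 1.2.
Left endpoints: -1, 0.2, 1.4, 2.6, 3.8.
f(-1) = -5, f(0.2) = -5.624, f(1.4) = -25.832, f(2.6) = -96.728, f(3.8) = -249.416.
Sum = Δx · [f(-1) + f(0.2) + f(1.4) + f(2.6) + f(3.8)].
Sum = -459.12.

-459.12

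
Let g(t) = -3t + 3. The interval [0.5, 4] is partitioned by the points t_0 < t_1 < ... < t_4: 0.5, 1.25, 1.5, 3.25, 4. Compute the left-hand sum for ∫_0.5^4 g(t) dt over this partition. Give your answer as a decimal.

-6.75

Subinterval widths: 0.75, 0.25, 1.75, 0.75.
Left endpoints: 0.5, 1.25, 1.5, 3.25.
g(0.5) = 1.5, g(1.25) = -0.75, g(1.5) = -1.5, g(3.25) = -6.75.
Sum = Σ Δt_i · g(t_i).
Sum = -6.75.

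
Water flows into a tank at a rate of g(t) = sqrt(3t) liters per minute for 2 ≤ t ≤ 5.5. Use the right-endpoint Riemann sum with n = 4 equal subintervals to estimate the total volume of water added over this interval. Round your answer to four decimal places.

12.3181

Δt = (5.5 − 2)/4 = 0.875.
Right endpoints: 2.875, 3.75, 4.625, 5.5.
g(2.875) ≈ 2.9368, g(3.75) ≈ 3.3541, g(4.625) ≈ 3.7249, g(5.5) ≈ 4.0620.
Sum = Δt · [g(2.875) + g(3.75) + g(4.625) + g(5.5)].
Sum ≈ 12.3181.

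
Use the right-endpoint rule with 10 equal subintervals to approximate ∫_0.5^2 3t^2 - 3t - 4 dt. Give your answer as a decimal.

-3.226875

Δt = (2 − 0.5)/10 = 0.15.
Right endpoints: 0.65, 0.8, 0.95, 1.1, 1.25, 1.4, 1.55, 1.7, 1.85, 2.
f(0.65) = -4.6825, f(0.8) = -4.48, f(0.95) = -4.1425, f(1.1) = -3.67, f(1.25) = -3.0625, f(1.4) = -2.32, f(1.55) = -1.4425, f(1.7) = -0.43, f(1.85) = 0.7175, f(2) = 2.
Sum = Δt · [f(0.65) + f(0.8) + f(0.95) + ...].
Sum = -3.226875.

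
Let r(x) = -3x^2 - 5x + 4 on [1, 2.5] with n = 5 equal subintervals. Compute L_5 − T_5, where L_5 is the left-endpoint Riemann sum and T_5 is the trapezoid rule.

L_5 = -18.33.
T_5 = -21.8175.
L_5 − T_5 = 3.4875.

3.4875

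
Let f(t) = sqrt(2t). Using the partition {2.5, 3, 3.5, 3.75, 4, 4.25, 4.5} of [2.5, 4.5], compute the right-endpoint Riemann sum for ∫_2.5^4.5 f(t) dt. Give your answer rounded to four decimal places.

Subinterval widths: 0.5, 0.5, 0.25, 0.25, 0.25, 0.25.
Right endpoints: 3, 3.5, 3.75, 4, 4.25, 4.5.
f(3) ≈ 2.4495, f(3.5) ≈ 2.6458, f(3.75) ≈ 2.7386, f(4) ≈ 2.8284, f(4.25) ≈ 2.9155, f(4.5) ≈ 3.0000.
Sum = Σ Δt_i · f(t_i).
Sum ≈ 5.4182.

5.4182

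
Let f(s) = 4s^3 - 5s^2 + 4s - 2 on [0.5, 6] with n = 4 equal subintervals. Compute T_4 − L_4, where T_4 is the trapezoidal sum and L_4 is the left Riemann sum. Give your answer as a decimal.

485.890625

T_4 = 1055.5703125.
L_4 = 569.6796875.
T_4 − L_4 = 485.890625.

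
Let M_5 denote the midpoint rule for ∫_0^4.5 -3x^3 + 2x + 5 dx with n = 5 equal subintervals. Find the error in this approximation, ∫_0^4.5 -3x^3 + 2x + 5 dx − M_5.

-6.1509375

Exact integral: ∫_0^4.5 f(x) dx = -264.796875.
M_5 = -258.6459375.
Error = -264.796875 − (-258.6459375) = -6.1509375.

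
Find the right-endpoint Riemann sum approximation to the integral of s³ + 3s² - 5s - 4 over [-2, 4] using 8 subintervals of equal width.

110.625

Δs = (4 − (-2))/8 = 0.75.
Right endpoints: -1.25, -0.5, 0.25, 1, 1.75, 2.5, 3.25, 4.
f(-1.25) = 4.984375, f(-0.5) = -0.875, f(0.25) = -5.046875, f(1) = -5, f(1.75) = 1.796875, f(2.5) = 17.875, f(3.25) = 45.765625, f(4) = 88.
Sum = Δs · [f(-1.25) + f(-0.5) + f(0.25) + ...].
Sum = 110.625.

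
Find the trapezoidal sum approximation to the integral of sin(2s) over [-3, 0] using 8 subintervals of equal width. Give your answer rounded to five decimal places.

Δs = (0 − (-3))/8 = 0.375.
f(-3) ≈ 0.27942, f(-2.625) ≈ 0.85893, f(-2.25) ≈ 0.97753, f(-1.875) ≈ 0.57156, f(-1.5) ≈ -0.14112, f(-1.125) ≈ -0.77807, f(-0.75) ≈ -0.99749, f(-0.375) ≈ -0.68164, f(0) ≈ 0.00000.
T_8 = (Δs/2)·[f(s_0) + 2f(s_1) + ... + 2f(s_{7}) + f(s_8)].
Sum ≈ -0.01897.

-0.01897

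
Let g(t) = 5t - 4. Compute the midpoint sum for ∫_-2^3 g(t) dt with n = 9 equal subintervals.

-7.5

Δt = (3 − (-2))/9 = 5/9.
Midpoints: -31/18, -7/6, -11/18, -1/18, 0.5, 19/18, 29/18, 13/6, 49/18.
g(-31/18) = -227/18, g(-7/6) = -59/6, g(-11/18) = -127/18, g(-1/18) = -77/18, g(0.5) = -1.5, g(19/18) = 23/18, g(29/18) = 73/18, g(13/6) = 41/6, g(49/18) = 173/18.
Sum = Δt · [g(-31/18) + g(-7/6) + g(-11/18) + ...].
Sum = -7.5.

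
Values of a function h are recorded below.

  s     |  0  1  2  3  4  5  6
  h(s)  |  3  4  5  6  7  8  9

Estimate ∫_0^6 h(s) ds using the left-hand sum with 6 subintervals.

33

Δs = 1.
Sum = 1·[3 + 4 + 5 + 6 + 7 + 8] = 33.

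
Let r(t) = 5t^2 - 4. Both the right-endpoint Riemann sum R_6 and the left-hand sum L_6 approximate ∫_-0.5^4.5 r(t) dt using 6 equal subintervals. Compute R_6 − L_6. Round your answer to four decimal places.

83.3333

R_6 ≈ 176.643519.
L_6 ≈ 93.310185.
R_6 − L_6 ≈ 83.3333.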